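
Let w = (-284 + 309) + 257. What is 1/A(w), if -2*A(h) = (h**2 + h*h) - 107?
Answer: -2/158941 ≈ -1.2583e-5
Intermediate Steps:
w = 282 (w = 25 + 257 = 282)
A(h) = 107/2 - h**2 (A(h) = -((h**2 + h*h) - 107)/2 = -((h**2 + h**2) - 107)/2 = -(2*h**2 - 107)/2 = -(-107 + 2*h**2)/2 = 107/2 - h**2)
1/A(w) = 1/(107/2 - 1*282**2) = 1/(107/2 - 1*79524) = 1/(107/2 - 79524) = 1/(-158941/2) = -2/158941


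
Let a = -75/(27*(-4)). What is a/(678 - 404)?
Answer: 25/9864 ≈ 0.0025345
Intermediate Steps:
a = 25/36 (a = -75/(-108) = -75*(-1/108) = 25/36 ≈ 0.69444)
a/(678 - 404) = (25/36)/(678 - 404) = (25/36)/274 = (1/274)*(25/36) = 25/9864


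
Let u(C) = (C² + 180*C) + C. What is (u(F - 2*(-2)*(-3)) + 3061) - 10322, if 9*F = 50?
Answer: -679259/81 ≈ -8385.9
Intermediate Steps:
F = 50/9 (F = (⅑)*50 = 50/9 ≈ 5.5556)
u(C) = C² + 181*C
(u(F - 2*(-2)*(-3)) + 3061) - 10322 = ((50/9 - 2*(-2)*(-3))*(181 + (50/9 - 2*(-2)*(-3))) + 3061) - 10322 = ((50/9 + 4*(-3))*(181 + (50/9 + 4*(-3))) + 3061) - 10322 = ((50/9 - 12)*(181 + (50/9 - 12)) + 3061) - 10322 = (-58*(181 - 58/9)/9 + 3061) - 10322 = (-58/9*1571/9 + 3061) - 10322 = (-91118/81 + 3061) - 10322 = 156823/81 - 10322 = -679259/81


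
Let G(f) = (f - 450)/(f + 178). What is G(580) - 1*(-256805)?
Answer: 97329160/379 ≈ 2.5681e+5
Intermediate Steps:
G(f) = (-450 + f)/(178 + f)
G(580) - 1*(-256805) = (-450 + 580)/(178 + 580) - 1*(-256805) = 130/758 + 256805 = (1/758)*130 + 256805 = 65/379 + 256805 = 97329160/379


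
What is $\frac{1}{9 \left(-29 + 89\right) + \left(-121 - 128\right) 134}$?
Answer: $- \frac{1}{32826} \approx -3.0464 \cdot 10^{-5}$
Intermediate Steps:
$\frac{1}{9 \left(-29 + 89\right) + \left(-121 - 128\right) 134} = \frac{1}{9 \cdot 60 - 33366} = \frac{1}{540 - 33366} = \frac{1}{-32826} = - \frac{1}{32826}$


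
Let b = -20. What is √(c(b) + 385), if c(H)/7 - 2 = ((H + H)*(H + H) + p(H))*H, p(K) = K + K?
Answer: 7*I*√4449 ≈ 466.91*I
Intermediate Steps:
p(K) = 2*K
c(H) = 14 + 7*H*(2*H + 4*H²) (c(H) = 14 + 7*(((H + H)*(H + H) + 2*H)*H) = 14 + 7*(((2*H)*(2*H) + 2*H)*H) = 14 + 7*((4*H² + 2*H)*H) = 14 + 7*((2*H + 4*H²)*H) = 14 + 7*(H*(2*H + 4*H²)) = 14 + 7*H*(2*H + 4*H²))
√(c(b) + 385) = √((14 + 14*(-20)² + 28*(-20)³) + 385) = √((14 + 14*400 + 28*(-8000)) + 385) = √((14 + 5600 - 224000) + 385) = √(-218386 + 385) = √(-218001) = 7*I*√4449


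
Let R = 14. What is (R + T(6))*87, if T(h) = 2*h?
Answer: 2262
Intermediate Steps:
(R + T(6))*87 = (14 + 2*6)*87 = (14 + 12)*87 = 26*87 = 2262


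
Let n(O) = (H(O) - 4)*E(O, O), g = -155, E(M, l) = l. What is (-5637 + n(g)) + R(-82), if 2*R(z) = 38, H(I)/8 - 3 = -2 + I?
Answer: 185962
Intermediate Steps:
H(I) = 8 + 8*I (H(I) = 24 + 8*(-2 + I) = 24 + (-16 + 8*I) = 8 + 8*I)
R(z) = 19 (R(z) = (½)*38 = 19)
n(O) = O*(4 + 8*O) (n(O) = ((8 + 8*O) - 4)*O = (4 + 8*O)*O = O*(4 + 8*O))
(-5637 + n(g)) + R(-82) = (-5637 + 4*(-155)*(1 + 2*(-155))) + 19 = (-5637 + 4*(-155)*(1 - 310)) + 19 = (-5637 + 4*(-155)*(-309)) + 19 = (-5637 + 191580) + 19 = 185943 + 19 = 185962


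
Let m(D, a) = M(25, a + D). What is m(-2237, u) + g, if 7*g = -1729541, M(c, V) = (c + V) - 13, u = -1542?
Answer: -1755910/7 ≈ -2.5084e+5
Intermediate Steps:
M(c, V) = -13 + V + c (M(c, V) = (V + c) - 13 = -13 + V + c)
m(D, a) = 12 + D + a (m(D, a) = -13 + (a + D) + 25 = -13 + (D + a) + 25 = 12 + D + a)
g = -1729541/7 (g = (⅐)*(-1729541) = -1729541/7 ≈ -2.4708e+5)
m(-2237, u) + g = (12 - 2237 - 1542) - 1729541/7 = -3767 - 1729541/7 = -1755910/7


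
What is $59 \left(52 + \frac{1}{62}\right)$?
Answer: $\frac{190275}{62} \approx 3069.0$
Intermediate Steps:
$59 \left(52 + \frac{1}{62}\right) = 59 \cdot \frac{3225}{62} = \frac{190275}{62}$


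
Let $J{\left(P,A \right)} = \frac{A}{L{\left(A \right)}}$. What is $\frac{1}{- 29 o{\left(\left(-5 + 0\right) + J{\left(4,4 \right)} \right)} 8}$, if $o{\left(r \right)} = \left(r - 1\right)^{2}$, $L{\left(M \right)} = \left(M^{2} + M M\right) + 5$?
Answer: $- \frac{1369}{11025568} \approx -0.00012417$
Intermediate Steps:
$L{\left(M \right)} = 5 + 2 M^{2}$ ($L{\left(M \right)} = \left(M^{2} + M^{2}\right) + 5 = 2 M^{2} + 5 = 5 + 2 M^{2}$)
$J{\left(P,A \right)} = \frac{A}{5 + 2 A^{2}}$
$o{\left(r \right)} = \left(-1 + r\right)^{2}$
$\frac{1}{- 29 o{\left(\left(-5 + 0\right) + J{\left(4,4 \right)} \right)} 8} = \frac{1}{- 29 \left(-1 + \left(\left(-5 + 0\right) + \frac{4}{5 + 2 \cdot 4^{2}}\right)\right)^{2} \cdot 8} = \frac{1}{- 29 \left(-1 - \left(5 - \frac{4}{5 + 2 \cdot 16}\right)\right)^{2} \cdot 8} = \frac{1}{- 29 \left(-1 - \left(5 - \frac{4}{5 + 32}\right)\right)^{2} \cdot 8} = \frac{1}{- 29 \left(-1 - \left(5 - \frac{4}{37}\right)\right)^{2} \cdot 8} = \frac{1}{- 29 \left(-1 + \left(-5 + 4 \cdot \frac{1}{37}\right)\right)^{2} \cdot 8} = \frac{1}{- 29 \left(-1 + \left(-5 + \frac{4}{37}\right)\right)^{2} \cdot 8} = \frac{1}{- 29 \left(-1 - \frac{181}{37}\right)^{2} \cdot 8} = \frac{1}{- 29 \left(- \frac{218}{37}\right)^{2} \cdot 8} = \frac{1}{\left(-29\right) \frac{47524}{1369} \cdot 8} = \frac{1}{\left(- \frac{1378196}{1369}\right) 8} = \frac{1}{- \frac{11025568}{1369}} = - \frac{1369}{11025568}$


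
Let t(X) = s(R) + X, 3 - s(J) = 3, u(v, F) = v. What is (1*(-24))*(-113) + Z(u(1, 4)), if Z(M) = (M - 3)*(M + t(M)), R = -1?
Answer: 2708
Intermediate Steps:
s(J) = 0 (s(J) = 3 - 1*3 = 3 - 3 = 0)
t(X) = X (t(X) = 0 + X = X)
Z(M) = 2*M*(-3 + M) (Z(M) = (M - 3)*(M + M) = (-3 + M)*(2*M) = 2*M*(-3 + M))
(1*(-24))*(-113) + Z(u(1, 4)) = (1*(-24))*(-113) + 2*1*(-3 + 1) = -24*(-113) + 2*1*(-2) = 2712 - 4 = 2708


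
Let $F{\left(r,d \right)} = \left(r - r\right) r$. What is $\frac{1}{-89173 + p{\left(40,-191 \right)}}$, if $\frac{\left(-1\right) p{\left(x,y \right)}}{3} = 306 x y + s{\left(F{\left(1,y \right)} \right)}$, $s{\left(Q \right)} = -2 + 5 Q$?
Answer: $\frac{1}{6924353} \approx 1.4442 \cdot 10^{-7}$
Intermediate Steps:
$F{\left(r,d \right)} = 0$ ($F{\left(r,d \right)} = 0 r = 0$)
$p{\left(x,y \right)} = 6 - 918 x y$ ($p{\left(x,y \right)} = - 3 \left(306 x y + \left(-2 + 5 \cdot 0\right)\right) = - 3 \left(306 x y + \left(-2 + 0\right)\right) = - 3 \left(306 x y - 2\right) = - 3 \left(-2 + 306 x y\right) = 6 - 918 x y$)
$\frac{1}{-89173 + p{\left(40,-191 \right)}} = \frac{1}{-89173 - \left(-6 + 36720 \left(-191\right)\right)} = \frac{1}{-89173 + \left(6 + 7013520\right)} = \frac{1}{-89173 + 7013526} = \frac{1}{6924353}$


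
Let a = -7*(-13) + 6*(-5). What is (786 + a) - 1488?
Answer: -641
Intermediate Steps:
a = 61 (a = 91 - 30 = 61)
(786 + a) - 1488 = (786 + 61) - 1488 = 847 - 1488 = -641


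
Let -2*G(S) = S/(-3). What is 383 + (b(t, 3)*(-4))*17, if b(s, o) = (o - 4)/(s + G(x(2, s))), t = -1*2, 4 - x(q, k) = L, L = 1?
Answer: 1013/3 ≈ 337.67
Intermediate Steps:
x(q, k) = 3 (x(q, k) = 4 - 1*1 = 4 - 1 = 3)
G(S) = S/6 (G(S) = -S/(2*(-3)) = -S*(-1)/(2*3) = -(-1)*S/6 = S/6)
t = -2
b(s, o) = (-4 + o)/(½ + s) (b(s, o) = (o - 4)/(s + (⅙)*3) = (-4 + o)/(s + ½) = (-4 + o)/(½ + s))
383 + (b(t, 3)*(-4))*17 = 383 + ((2*(-4 + 3)/(1 + 2*(-2)))*(-4))*17 = 383 + ((2*(-1)/(1 - 4))*(-4))*17 = 383 + ((2*(-1)/(-3))*(-4))*17 = 383 + ((2*(-⅓)*(-1))*(-4))*17 = 383 + ((⅔)*(-4))*17 = 383 - 8/3*17 = 383 - 136/3 = 1013/3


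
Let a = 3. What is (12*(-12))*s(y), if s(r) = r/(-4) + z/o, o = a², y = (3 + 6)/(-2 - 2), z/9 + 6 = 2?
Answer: 495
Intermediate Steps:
z = -36 (z = -54 + 9*2 = -54 + 18 = -36)
y = -9/4 (y = 9/(-4) = 9*(-¼) = -9/4 ≈ -2.2500)
o = 9 (o = 3² = 9)
s(r) = -4 - r/4 (s(r) = r/(-4) - 36/9 = r*(-¼) - 36*⅑ = -r/4 - 4 = -4 - r/4)
(12*(-12))*s(y) = (12*(-12))*(-4 - ¼*(-9/4)) = -144*(-4 + 9/16) = -144*(-55/16) = 495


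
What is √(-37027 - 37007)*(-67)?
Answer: -603*I*√914 ≈ -18230.0*I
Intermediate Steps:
√(-37027 - 37007)*(-67) = √(-74034)*(-67) = (9*I*√914)*(-67) = -603*I*√914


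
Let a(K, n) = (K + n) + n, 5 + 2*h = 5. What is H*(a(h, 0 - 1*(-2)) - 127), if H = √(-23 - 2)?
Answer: -615*I ≈ -615.0*I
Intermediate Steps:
h = 0 (h = -5/2 + (½)*5 = -5/2 + 5/2 = 0)
a(K, n) = K + 2*n
H = 5*I (H = √(-25) = 5*I ≈ 5.0*I)
H*(a(h, 0 - 1*(-2)) - 127) = (5*I)*((0 + 2*(0 - 1*(-2))) - 127) = (5*I)*((0 + 2*(0 + 2)) - 127) = (5*I)*((0 + 2*2) - 127) = (5*I)*((0 + 4) - 127) = (5*I)*(4 - 127) = (5*I)*(-123) = -615*I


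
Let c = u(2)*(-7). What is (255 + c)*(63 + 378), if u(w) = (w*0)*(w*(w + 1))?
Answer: 112455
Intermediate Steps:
u(w) = 0 (u(w) = 0*(w*(1 + w)) = 0)
c = 0 (c = 0*(-7) = 0)
(255 + c)*(63 + 378) = (255 + 0)*(63 + 378) = 255*441 = 112455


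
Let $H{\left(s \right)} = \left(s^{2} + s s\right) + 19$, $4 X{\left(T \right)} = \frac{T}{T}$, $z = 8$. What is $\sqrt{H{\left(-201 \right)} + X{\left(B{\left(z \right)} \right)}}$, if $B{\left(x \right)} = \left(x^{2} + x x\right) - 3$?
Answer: $\frac{\sqrt{323285}}{2} \approx 284.29$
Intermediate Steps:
$B{\left(x \right)} = -3 + 2 x^{2}$ ($B{\left(x \right)} = \left(x^{2} + x^{2}\right) - 3 = 2 x^{2} - 3 = -3 + 2 x^{2}$)
$X{\left(T \right)} = \frac{1}{4}$ ($X{\left(T \right)} = \frac{T \frac{1}{T}}{4} = \frac{1}{4} \cdot 1 = \frac{1}{4}$)
$H{\left(s \right)} = 19 + 2 s^{2}$ ($H{\left(s \right)} = \left(s^{2} + s^{2}\right) + 19 = 2 s^{2} + 19 = 19 + 2 s^{2}$)
$\sqrt{H{\left(-201 \right)} + X{\left(B{\left(z \right)} \right)}} = \sqrt{\left(19 + 2 \left(-201\right)^{2}\right) + \frac{1}{4}} = \sqrt{\left(19 + 2 \cdot 40401\right) + \frac{1}{4}} = \sqrt{\left(19 + 80802\right) + \frac{1}{4}} = \sqrt{80821 + \frac{1}{4}} = \sqrt{\frac{323285}{4}} = \frac{\sqrt{323285}}{2}$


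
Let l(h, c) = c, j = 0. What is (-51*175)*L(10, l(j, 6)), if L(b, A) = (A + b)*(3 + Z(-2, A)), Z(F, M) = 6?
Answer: -1285200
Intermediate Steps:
L(b, A) = 9*A + 9*b (L(b, A) = (A + b)*(3 + 6) = (A + b)*9 = 9*A + 9*b)
(-51*175)*L(10, l(j, 6)) = (-51*175)*(9*6 + 9*10) = -8925*(54 + 90) = -8925*144 = -1285200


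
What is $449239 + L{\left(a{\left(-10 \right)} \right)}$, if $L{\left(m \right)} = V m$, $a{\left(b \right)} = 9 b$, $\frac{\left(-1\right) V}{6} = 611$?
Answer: $779179$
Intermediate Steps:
$V = -3666$ ($V = \left(-6\right) 611 = -3666$)
$L{\left(m \right)} = - 3666 m$
$449239 + L{\left(a{\left(-10 \right)} \right)} = 449239 - 3666 \cdot 9 \left(-10\right) = 449239 - -329940 = 449239 + 329940 = 779179$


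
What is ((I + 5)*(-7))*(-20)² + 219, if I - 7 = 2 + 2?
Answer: -44581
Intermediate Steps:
I = 11 (I = 7 + (2 + 2) = 7 + 4 = 11)
((I + 5)*(-7))*(-20)² + 219 = ((11 + 5)*(-7))*(-20)² + 219 = (16*(-7))*400 + 219 = -112*400 + 219 = -44800 + 219 = -44581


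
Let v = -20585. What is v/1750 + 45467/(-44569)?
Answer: -28486289/2228450 ≈ -12.783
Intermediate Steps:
v/1750 + 45467/(-44569) = -20585/1750 + 45467/(-44569) = -20585*1/1750 + 45467*(-1/44569) = -4117/350 - 45467/44569 = -28486289/2228450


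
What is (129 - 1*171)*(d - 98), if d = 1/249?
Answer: 341614/83 ≈ 4115.8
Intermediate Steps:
d = 1/249 ≈ 0.0040161
(129 - 1*171)*(d - 98) = (129 - 1*171)*(1/249 - 98) = (129 - 171)*(-24401/249) = -42*(-24401/249) = 341614/83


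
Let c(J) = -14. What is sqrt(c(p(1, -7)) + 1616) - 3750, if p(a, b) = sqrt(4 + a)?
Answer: -3750 + 3*sqrt(178) ≈ -3710.0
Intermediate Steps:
sqrt(c(p(1, -7)) + 1616) - 3750 = sqrt(-14 + 1616) - 3750 = sqrt(1602) - 3750 = 3*sqrt(178) - 3750 = -3750 + 3*sqrt(178)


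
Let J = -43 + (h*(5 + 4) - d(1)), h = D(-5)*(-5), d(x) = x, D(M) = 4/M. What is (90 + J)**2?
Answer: 6724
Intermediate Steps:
h = 4 (h = (4/(-5))*(-5) = (4*(-1/5))*(-5) = -4/5*(-5) = 4)
J = -8 (J = -43 + (4*(5 + 4) - 1*1) = -43 + (4*9 - 1) = -43 + (36 - 1) = -43 + 35 = -8)
(90 + J)**2 = (90 - 8)**2 = 82**2 = 6724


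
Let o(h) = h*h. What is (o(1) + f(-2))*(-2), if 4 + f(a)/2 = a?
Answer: 22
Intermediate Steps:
o(h) = h**2
f(a) = -8 + 2*a
(o(1) + f(-2))*(-2) = (1**2 + (-8 + 2*(-2)))*(-2) = (1 + (-8 - 4))*(-2) = (1 - 12)*(-2) = -11*(-2) = 22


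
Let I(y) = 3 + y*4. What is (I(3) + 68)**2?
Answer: 6889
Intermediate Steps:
I(y) = 3 + 4*y
(I(3) + 68)**2 = ((3 + 4*3) + 68)**2 = ((3 + 12) + 68)**2 = (15 + 68)**2 = 83**2 = 6889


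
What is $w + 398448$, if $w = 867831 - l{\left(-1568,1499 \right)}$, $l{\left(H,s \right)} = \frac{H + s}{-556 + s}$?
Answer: $\frac{51917442}{41} \approx 1.2663 \cdot 10^{6}$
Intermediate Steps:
$l{\left(H,s \right)} = \frac{H + s}{-556 + s}$
$w = \frac{35581074}{41}$ ($w = 867831 - \frac{-1568 + 1499}{-556 + 1499} = 867831 - \frac{1}{943} \left(-69\right) = 867831 - - \frac{3}{41} = 867831 + \frac{3}{41} = \frac{35581074}{41} \approx 8.6783 \cdot 10^{5}$)
$w + 398448 = \frac{35581074}{41} + 398448 = \frac{51917442}{41}$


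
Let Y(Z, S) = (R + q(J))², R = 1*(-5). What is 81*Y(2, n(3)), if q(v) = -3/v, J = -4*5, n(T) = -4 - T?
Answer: 762129/400 ≈ 1905.3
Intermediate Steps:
R = -5
J = -20
Y(Z, S) = 9409/400 (Y(Z, S) = (-5 - 3/(-20))² = (-5 - 3*(-1/20))² = (-5 + 3/20)² = (-97/20)² = 9409/400)
81*Y(2, n(3)) = 81*(9409/400) = 762129/400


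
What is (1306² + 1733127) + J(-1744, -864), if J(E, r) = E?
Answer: 3437019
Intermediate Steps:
(1306² + 1733127) + J(-1744, -864) = (1306² + 1733127) - 1744 = (1705636 + 1733127) - 1744 = 3438763 - 1744 = 3437019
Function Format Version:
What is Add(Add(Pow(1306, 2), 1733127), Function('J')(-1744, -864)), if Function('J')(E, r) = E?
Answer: 3437019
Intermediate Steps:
Add(Add(Pow(1306, 2), 1733127), Function('J')(-1744, -864)) = Add(Add(Pow(1306, 2), 1733127), -1744) = Add(Add(1705636, 1733127), -1744) = Add(3438763, -1744) = 3437019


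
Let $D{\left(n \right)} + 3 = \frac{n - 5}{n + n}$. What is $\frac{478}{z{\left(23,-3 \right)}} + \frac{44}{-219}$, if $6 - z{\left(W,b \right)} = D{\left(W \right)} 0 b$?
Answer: $\frac{5801}{73} \approx 79.466$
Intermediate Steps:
$D{\left(n \right)} = -3 + \frac{-5 + n}{2 n}$ ($D{\left(n \right)} = -3 + \frac{n - 5}{n + n} = -3 + \frac{-5 + n}{2 n}$)
$z{\left(W,b \right)} = 6$ ($z{\left(W,b \right)} = 6 - \frac{5 \left(-1 - W\right)}{2 W} 0 b = 6 - 0 b = 6 - 0 = 6 + 0 = 6$)
$\frac{478}{z{\left(23,-3 \right)}} + \frac{44}{-219} = \frac{478}{6} + \frac{44}{-219} = 478 \cdot \frac{1}{6} + 44 \left(- \frac{1}{219}\right) = \frac{239}{3} - \frac{44}{219} = \frac{5801}{73}$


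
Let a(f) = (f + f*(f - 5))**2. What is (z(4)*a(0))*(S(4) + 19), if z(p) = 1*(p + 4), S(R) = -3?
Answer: 0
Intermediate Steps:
a(f) = (f + f*(-5 + f))**2
z(p) = 4 + p (z(p) = 1*(4 + p) = 4 + p)
(z(4)*a(0))*(S(4) + 19) = ((4 + 4)*(0**2*(-4 + 0)**2))*(-3 + 19) = (8*(0*(-4)**2))*16 = (8*(0*16))*16 = (8*0)*16 = 0*16 = 0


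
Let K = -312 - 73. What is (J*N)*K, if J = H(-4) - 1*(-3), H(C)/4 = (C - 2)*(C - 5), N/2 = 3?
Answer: -505890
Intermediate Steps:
N = 6 (N = 2*3 = 6)
H(C) = 4*(-5 + C)*(-2 + C) (H(C) = 4*((C - 2)*(C - 5)) = 4*((-2 + C)*(-5 + C)) = 4*((-5 + C)*(-2 + C)) = 4*(-5 + C)*(-2 + C))
J = 219 (J = (40 - 28*(-4) + 4*(-4)²) - 1*(-3) = (40 + 112 + 4*16) + 3 = (40 + 112 + 64) + 3 = 216 + 3 = 219)
K = -385
(J*N)*K = (219*6)*(-385) = 1314*(-385) = -505890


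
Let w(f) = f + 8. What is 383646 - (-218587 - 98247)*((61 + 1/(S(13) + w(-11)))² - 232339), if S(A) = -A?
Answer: -9271806257615/128 ≈ -7.2436e+10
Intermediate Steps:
w(f) = 8 + f
383646 - (-218587 - 98247)*((61 + 1/(S(13) + w(-11)))² - 232339) = 383646 - (-218587 - 98247)*((61 + 1/(-1*13 + (8 - 11)))² - 232339) = 383646 - (-316834)*((61 + 1/(-13 - 3))² - 232339) = 383646 - (-316834)*((61 + 1/(-16))² - 232339) = 383646 - (-316834)*((61 - 1/16)² - 232339) = 383646 - (-316834)*((975/16)² - 232339) = 383646 - (-316834)*(950625/256 - 232339) = 383646 - (-316834)*(-58528159)/256 = 383646 - 1*9271855364303/128 = 383646 - 9271855364303/128 = -9271806257615/128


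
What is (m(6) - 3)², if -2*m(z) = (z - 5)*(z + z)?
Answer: 81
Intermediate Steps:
m(z) = -z*(-5 + z) (m(z) = -(z - 5)*(z + z)/2 = -(-5 + z)*2*z/2 = -z*(-5 + z))
(m(6) - 3)² = (6*(5 - 1*6) - 3)² = (6*(5 - 6) - 3)² = (6*(-1) - 3)² = (-6 - 3)² = (-9)² = 81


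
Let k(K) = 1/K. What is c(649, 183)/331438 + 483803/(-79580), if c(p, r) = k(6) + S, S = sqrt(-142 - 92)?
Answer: -60131507044/9890938515 + 3*I*sqrt(26)/331438 ≈ -6.0795 + 4.6154e-5*I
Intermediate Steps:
S = 3*I*sqrt(26) (S = sqrt(-234) = 3*I*sqrt(26) ≈ 15.297*I)
c(p, r) = 1/6 + 3*I*sqrt(26)
c(649, 183)/331438 + 483803/(-79580) = (1/6 + 3*I*sqrt(26))/331438 + 483803/(-79580) = (1/6 + 3*I*sqrt(26))*(1/331438) + 483803*(-1/79580) = (1/1988628 + 3*I*sqrt(26)/331438) - 483803/79580 = -60131507044/9890938515 + 3*I*sqrt(26)/331438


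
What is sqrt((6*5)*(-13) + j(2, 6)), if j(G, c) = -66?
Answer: 2*I*sqrt(114) ≈ 21.354*I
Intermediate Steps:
sqrt((6*5)*(-13) + j(2, 6)) = sqrt((6*5)*(-13) - 66) = sqrt(30*(-13) - 66) = sqrt(-390 - 66) = sqrt(-456) = 2*I*sqrt(114)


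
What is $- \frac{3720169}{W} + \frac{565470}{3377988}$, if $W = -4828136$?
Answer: $\frac{4125364699}{4398431896} \approx 0.93792$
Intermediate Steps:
$- \frac{3720169}{W} + \frac{565470}{3377988} = - \frac{3720169}{-4828136} + \frac{565470}{3377988} = \left(-3720169\right) \left(- \frac{1}{4828136}\right) + 565470 \cdot \frac{1}{3377988} = \frac{3720169}{4828136} + \frac{305}{1822} = \frac{4125364699}{4398431896}$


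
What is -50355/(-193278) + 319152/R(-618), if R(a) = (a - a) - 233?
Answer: -20557775847/15011258 ≈ -1369.5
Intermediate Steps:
R(a) = -233 (R(a) = 0 - 233 = -233)
-50355/(-193278) + 319152/R(-618) = -50355/(-193278) + 319152/(-233) = -50355*(-1/193278) + 319152*(-1/233) = 16785/64426 - 319152/233 = -20557775847/15011258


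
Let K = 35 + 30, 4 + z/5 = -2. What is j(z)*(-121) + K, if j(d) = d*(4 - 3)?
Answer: 3695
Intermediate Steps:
z = -30 (z = -20 + 5*(-2) = -20 - 10 = -30)
K = 65
j(d) = d (j(d) = d*1 = d)
j(z)*(-121) + K = -30*(-121) + 65 = 3630 + 65 = 3695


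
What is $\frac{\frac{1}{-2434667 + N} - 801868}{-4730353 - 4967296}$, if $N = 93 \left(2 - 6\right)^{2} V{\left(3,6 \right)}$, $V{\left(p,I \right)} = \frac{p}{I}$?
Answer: $\frac{1951684968165}{23603330947027} \approx 0.082687$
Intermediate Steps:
$N = 744$ ($N = 93 \left(2 - 6\right)^{2} \cdot \frac{3}{6} = 93 \left(-4\right)^{2} \cdot 3 \cdot \frac{1}{6} = 93 \cdot 16 \cdot \frac{1}{2} = 1488 \cdot \frac{1}{2} = 744$)
$\frac{\frac{1}{-2434667 + N} - 801868}{-4730353 - 4967296} = \frac{\frac{1}{-2434667 + 744} - 801868}{-4730353 - 4967296} = \frac{\frac{1}{-2433923} - 801868}{-9697649} = \left(- \frac{1}{2433923} - 801868\right) \left(- \frac{1}{9697649}\right) = \left(- \frac{1951684968165}{2433923}\right) \left(- \frac{1}{9697649}\right) = \frac{1951684968165}{23603330947027}$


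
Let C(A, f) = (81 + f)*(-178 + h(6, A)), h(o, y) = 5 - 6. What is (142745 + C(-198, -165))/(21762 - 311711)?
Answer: -157781/289949 ≈ -0.54417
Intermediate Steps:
h(o, y) = -1
C(A, f) = -14499 - 179*f (C(A, f) = (81 + f)*(-178 - 1) = (81 + f)*(-179) = -14499 - 179*f)
(142745 + C(-198, -165))/(21762 - 311711) = (142745 + (-14499 - 179*(-165)))/(21762 - 311711) = (142745 + (-14499 + 29535))/(-289949) = (142745 + 15036)*(-1/289949) = 157781*(-1/289949) = -157781/289949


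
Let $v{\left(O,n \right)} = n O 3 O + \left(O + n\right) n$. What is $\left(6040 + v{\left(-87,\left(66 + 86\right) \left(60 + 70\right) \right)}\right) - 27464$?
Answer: $837407376$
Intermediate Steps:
$v{\left(O,n \right)} = n \left(O + n\right) + 3 n O^{2}$ ($v{\left(O,n \right)} = O n 3 O + n \left(O + n\right) = 3 O n O + n \left(O + n\right) = 3 n O^{2} + n \left(O + n\right) = n \left(O + n\right) + 3 n O^{2}$)
$\left(6040 + v{\left(-87,\left(66 + 86\right) \left(60 + 70\right) \right)}\right) - 27464 = \left(6040 + \left(66 + 86\right) \left(60 + 70\right) \left(-87 + \left(66 + 86\right) \left(60 + 70\right) + 3 \left(-87\right)^{2}\right)\right) - 27464 = \left(6040 + 152 \cdot 130 \left(-87 + 152 \cdot 130 + 3 \cdot 7569\right)\right) - 27464 = \left(6040 + 19760 \left(-87 + 19760 + 22707\right)\right) - 27464 = \left(6040 + 19760 \cdot 42380\right) - 27464 = \left(6040 + 837428800\right) - 27464 = 837434840 - 27464 = 837407376$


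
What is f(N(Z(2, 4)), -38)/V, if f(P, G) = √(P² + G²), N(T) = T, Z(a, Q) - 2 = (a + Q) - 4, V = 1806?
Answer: √365/903 ≈ 0.021157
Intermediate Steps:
Z(a, Q) = -2 + Q + a (Z(a, Q) = 2 + ((a + Q) - 4) = 2 + ((Q + a) - 4) = 2 + (-4 + Q + a) = -2 + Q + a)
f(P, G) = √(G² + P²)
f(N(Z(2, 4)), -38)/V = √((-38)² + (-2 + 4 + 2)²)/1806 = √(1444 + 4²)*(1/1806) = √(1444 + 16)*(1/1806) = √1460*(1/1806) = (2*√365)*(1/1806) = √365/903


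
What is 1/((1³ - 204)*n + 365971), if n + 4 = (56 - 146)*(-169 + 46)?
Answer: -1/1880427 ≈ -5.3179e-7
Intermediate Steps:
n = 11066 (n = -4 + (56 - 146)*(-169 + 46) = -4 - 90*(-123) = -4 + 11070 = 11066)
1/((1³ - 204)*n + 365971) = 1/((1³ - 204)*11066 + 365971) = 1/((1 - 204)*11066 + 365971) = 1/(-203*11066 + 365971) = 1/(-2246398 + 365971) = 1/(-1880427) = -1/1880427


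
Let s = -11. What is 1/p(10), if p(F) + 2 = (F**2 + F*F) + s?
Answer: 1/187 ≈ 0.0053476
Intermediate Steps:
p(F) = -13 + 2*F**2 (p(F) = -2 + ((F**2 + F*F) - 11) = -2 + ((F**2 + F**2) - 11) = -2 + (2*F**2 - 11) = -2 + (-11 + 2*F**2) = -13 + 2*F**2)
1/p(10) = 1/(-13 + 2*10**2) = 1/(-13 + 2*100) = 1/(-13 + 200) = 1/187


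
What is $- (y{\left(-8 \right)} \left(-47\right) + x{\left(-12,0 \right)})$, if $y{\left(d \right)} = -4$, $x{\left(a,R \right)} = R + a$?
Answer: $-176$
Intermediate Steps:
$- (y{\left(-8 \right)} \left(-47\right) + x{\left(-12,0 \right)}) = - (\left(-4\right) \left(-47\right) + \left(0 - 12\right)) = - (188 - 12) = \left(-1\right) 176 = -176$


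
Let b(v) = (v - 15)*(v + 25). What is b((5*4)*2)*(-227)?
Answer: -368875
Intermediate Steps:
b(v) = (-15 + v)*(25 + v)
b((5*4)*2)*(-227) = (-375 + ((5*4)*2)² + 10*((5*4)*2))*(-227) = (-375 + (20*2)² + 10*(20*2))*(-227) = (-375 + 40² + 10*40)*(-227) = (-375 + 1600 + 400)*(-227) = 1625*(-227) = -368875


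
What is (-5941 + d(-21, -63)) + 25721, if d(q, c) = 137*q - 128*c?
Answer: 24967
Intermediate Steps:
d(q, c) = -128*c + 137*q
(-5941 + d(-21, -63)) + 25721 = (-5941 + (-128*(-63) + 137*(-21))) + 25721 = (-5941 + (8064 - 2877)) + 25721 = (-5941 + 5187) + 25721 = -754 + 25721 = 24967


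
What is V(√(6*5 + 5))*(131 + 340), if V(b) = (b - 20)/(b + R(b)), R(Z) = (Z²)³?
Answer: -11539971/52521874 + 4040709*√35/367653118 ≈ -0.15470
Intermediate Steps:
R(Z) = Z⁶
V(b) = (-20 + b)/(b + b⁶) (V(b) = (b - 20)/(b + b⁶) = (-20 + b)/(b + b⁶))
V(√(6*5 + 5))*(131 + 340) = ((-20 + √(6*5 + 5))/(√(6*5 + 5) + (√(6*5 + 5))⁶))*(131 + 340) = ((-20 + √(30 + 5))/(√(30 + 5) + (√(30 + 5))⁶))*471 = ((-20 + √35)/(√35 + (√35)⁶))*471 = ((-20 + √35)/(√35 + 42875))*471 = ((-20 + √35)/(42875 + √35))*471 = 471*(-20 + √35)/(42875 + √35)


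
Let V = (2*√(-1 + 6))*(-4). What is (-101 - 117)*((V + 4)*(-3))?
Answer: 2616 - 5232*√5 ≈ -9083.1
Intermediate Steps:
V = -8*√5 (V = (2*√5)*(-4) = -8*√5 ≈ -17.889)
(-101 - 117)*((V + 4)*(-3)) = (-101 - 117)*((-8*√5 + 4)*(-3)) = -218*(4 - 8*√5)*(-3) = -218*(-12 + 24*√5) = 2616 - 5232*√5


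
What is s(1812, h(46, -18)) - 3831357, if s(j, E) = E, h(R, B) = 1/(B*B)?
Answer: -1241359667/324 ≈ -3.8314e+6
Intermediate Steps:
h(R, B) = B⁻² (h(R, B) = 1/(B²) = B⁻²)
s(1812, h(46, -18)) - 3831357 = (-18)⁻² - 3831357 = 1/324 - 3831357 = -1241359667/324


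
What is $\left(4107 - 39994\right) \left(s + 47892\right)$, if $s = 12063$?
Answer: $-2151605085$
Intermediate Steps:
$\left(4107 - 39994\right) \left(s + 47892\right) = \left(4107 - 39994\right) \left(12063 + 47892\right) = \left(-35887\right) 59955 = -2151605085$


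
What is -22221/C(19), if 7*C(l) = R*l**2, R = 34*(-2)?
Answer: 155547/24548 ≈ 6.3364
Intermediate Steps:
R = -68
C(l) = -68*l**2/7 (C(l) = (-68*l**2)/7 = -68*l**2/7)
-22221/C(19) = -22221/((-68/7*19**2)) = -22221/((-68/7*361)) = -22221/(-24548/7) = -22221*(-7/24548) = 155547/24548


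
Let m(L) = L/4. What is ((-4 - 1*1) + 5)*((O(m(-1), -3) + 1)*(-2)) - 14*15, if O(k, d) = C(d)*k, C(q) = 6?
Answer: -210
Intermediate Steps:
m(L) = L/4 (m(L) = L*(¼) = L/4)
O(k, d) = 6*k
((-4 - 1*1) + 5)*((O(m(-1), -3) + 1)*(-2)) - 14*15 = ((-4 - 1*1) + 5)*((6*((¼)*(-1)) + 1)*(-2)) - 14*15 = ((-4 - 1) + 5)*((6*(-¼) + 1)*(-2)) - 210 = (-5 + 5)*((-3/2 + 1)*(-2)) - 210 = 0*(-½*(-2)) - 210 = 0*1 - 210 = 0 - 210 = -210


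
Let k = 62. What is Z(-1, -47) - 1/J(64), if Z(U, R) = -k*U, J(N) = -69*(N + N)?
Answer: 547585/8832 ≈ 62.000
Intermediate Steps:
J(N) = -138*N
Z(U, R) = -62*U
Z(-1, -47) - 1/J(64) = -62*(-1) - 1/((-138*64)) = 62 - 1/(-8832) = 62 - 1*(-1/8832) = 62 + 1/8832 = 547585/8832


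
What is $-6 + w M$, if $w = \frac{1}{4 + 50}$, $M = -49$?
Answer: $- \frac{373}{54} \approx -6.9074$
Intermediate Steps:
$w = \frac{1}{54} \approx 0.018519$
$-6 + w M = -6 + \frac{1}{54} \left(-49\right) = -6 - \frac{49}{54} = - \frac{373}{54}$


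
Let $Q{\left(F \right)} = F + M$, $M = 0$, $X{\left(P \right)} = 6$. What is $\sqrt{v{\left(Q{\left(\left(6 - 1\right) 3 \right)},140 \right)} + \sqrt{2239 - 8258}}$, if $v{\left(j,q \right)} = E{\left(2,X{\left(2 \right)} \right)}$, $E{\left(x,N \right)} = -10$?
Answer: $\sqrt{-10 + i \sqrt{6019}} \approx 5.8405 + 6.6417 i$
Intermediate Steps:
$Q{\left(F \right)} = F$ ($Q{\left(F \right)} = F + 0 = F$)
$v{\left(j,q \right)} = -10$
$\sqrt{v{\left(Q{\left(\left(6 - 1\right) 3 \right)},140 \right)} + \sqrt{2239 - 8258}} = \sqrt{-10 + \sqrt{2239 - 8258}} = \sqrt{-10 + \sqrt{-6019}} = \sqrt{-10 + i \sqrt{6019}}$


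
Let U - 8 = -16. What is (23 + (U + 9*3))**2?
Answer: 1764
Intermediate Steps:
U = -8 (U = 8 - 16 = -8)
(23 + (U + 9*3))**2 = (23 + (-8 + 9*3))**2 = (23 + (-8 + 27))**2 = (23 + 19)**2 = 42**2 = 1764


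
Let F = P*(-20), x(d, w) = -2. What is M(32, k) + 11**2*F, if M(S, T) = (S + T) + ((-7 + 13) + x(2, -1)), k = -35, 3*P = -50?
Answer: 121003/3 ≈ 40334.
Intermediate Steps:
P = -50/3 (P = (1/3)*(-50) = -50/3 ≈ -16.667)
M(S, T) = 4 + S + T (M(S, T) = (S + T) + ((-7 + 13) - 2) = (S + T) + (6 - 2) = (S + T) + 4 = 4 + S + T)
F = 1000/3 (F = -50/3*(-20) = 1000/3 ≈ 333.33)
M(32, k) + 11**2*F = (4 + 32 - 35) + 11**2*(1000/3) = 1 + 121*(1000/3) = 1 + 121000/3 = 121003/3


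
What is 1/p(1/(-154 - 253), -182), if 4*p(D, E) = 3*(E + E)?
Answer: -1/273 ≈ -0.0036630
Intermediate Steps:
p(D, E) = 3*E/2 (p(D, E) = (3*(E + E))/4 = (3*(2*E))/4 = (6*E)/4 = 3*E/2)
1/p(1/(-154 - 253), -182) = 1/((3/2)*(-182)) = 1/(-273) = -1/273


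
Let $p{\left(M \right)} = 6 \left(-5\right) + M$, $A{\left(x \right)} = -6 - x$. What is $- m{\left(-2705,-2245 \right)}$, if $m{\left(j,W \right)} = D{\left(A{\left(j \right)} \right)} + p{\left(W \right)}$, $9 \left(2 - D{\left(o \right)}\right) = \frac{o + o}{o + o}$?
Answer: $\frac{20458}{9} \approx 2273.1$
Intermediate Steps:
$D{\left(o \right)} = \frac{17}{9}$ ($D{\left(o \right)} = 2 - \frac{\left(o + o\right) \frac{1}{o + o}}{9} = 2 - \frac{2 o \frac{1}{2 o}}{9} = 2 - \frac{1}{9} = \frac{17}{9}$)
$p{\left(M \right)} = -30 + M$
$m{\left(j,W \right)} = - \frac{253}{9} + W$ ($m{\left(j,W \right)} = \frac{17}{9} + \left(-30 + W\right) = - \frac{253}{9} + W$)
$- m{\left(-2705,-2245 \right)} = - (- \frac{253}{9} - 2245) = \left(-1\right) \left(- \frac{20458}{9}\right) = \frac{20458}{9}$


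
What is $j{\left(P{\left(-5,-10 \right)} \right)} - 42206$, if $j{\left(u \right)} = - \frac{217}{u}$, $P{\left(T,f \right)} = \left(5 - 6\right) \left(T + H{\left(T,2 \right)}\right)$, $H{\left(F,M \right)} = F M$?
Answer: $- \frac{633307}{15} \approx -42220.0$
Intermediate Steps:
$P{\left(T,f \right)} = - 3 T$ ($P{\left(T,f \right)} = \left(5 - 6\right) \left(T + T 2\right) = - (T + 2 T) = - 3 T$)
$j{\left(P{\left(-5,-10 \right)} \right)} - 42206 = - \frac{217}{\left(-3\right) \left(-5\right)} - 42206 = - \frac{217}{15} - 42206 = - \frac{633307}{15}$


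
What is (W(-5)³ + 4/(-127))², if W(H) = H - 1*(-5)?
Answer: 16/16129 ≈ 0.00099200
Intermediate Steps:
W(H) = 5 + H (W(H) = H + 5 = 5 + H)
(W(-5)³ + 4/(-127))² = ((5 - 5)³ + 4/(-127))² = (0³ + 4*(-1/127))² = (0 - 4/127)² = (-4/127)² = 16/16129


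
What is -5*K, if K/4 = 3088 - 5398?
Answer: 46200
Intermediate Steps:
K = -9240 (K = 4*(3088 - 5398) = 4*(-2310) = -9240)
-5*K = -5*(-9240) = 46200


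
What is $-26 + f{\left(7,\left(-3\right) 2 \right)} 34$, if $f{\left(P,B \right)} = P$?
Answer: $212$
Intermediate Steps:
$-26 + f{\left(7,\left(-3\right) 2 \right)} 34 = -26 + 7 \cdot 34 = -26 + 238 = 212$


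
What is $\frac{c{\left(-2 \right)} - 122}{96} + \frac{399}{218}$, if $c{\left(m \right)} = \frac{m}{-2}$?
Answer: $\frac{5963}{10464} \approx 0.56986$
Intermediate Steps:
$c{\left(m \right)} = - \frac{m}{2}$ ($c{\left(m \right)} = m \left(- \frac{1}{2}\right) = - \frac{m}{2}$)
$\frac{c{\left(-2 \right)} - 122}{96} + \frac{399}{218} = \frac{\left(- \frac{1}{2}\right) \left(-2\right) - 122}{96} + \frac{399}{218} = \left(1 - 122\right) \frac{1}{96} + 399 \cdot \frac{1}{218} = \left(-121\right) \frac{1}{96} + \frac{399}{218} = - \frac{121}{96} + \frac{399}{218} = \frac{5963}{10464}$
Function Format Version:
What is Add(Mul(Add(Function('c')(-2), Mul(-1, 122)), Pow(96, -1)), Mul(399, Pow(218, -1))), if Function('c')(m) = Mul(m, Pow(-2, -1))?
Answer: Rational(5963, 10464) ≈ 0.56986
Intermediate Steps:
Function('c')(m) = Mul(Rational(-1, 2), m) (Function('c')(m) = Mul(m, Rational(-1, 2)) = Mul(Rational(-1, 2), m))
Add(Mul(Add(Function('c')(-2), Mul(-1, 122)), Pow(96, -1)), Mul(399, Pow(218, -1))) = Add(Mul(Add(Mul(Rational(-1, 2), -2), Mul(-1, 122)), Pow(96, -1)), Mul(399, Pow(218, -1))) = Add(Mul(Add(1, -122), Rational(1, 96)), Mul(399, Rational(1, 218))) = Add(Mul(-121, Rational(1, 96)), Rational(399, 218)) = Add(Rational(-121, 96), Rational(399, 218)) = Rational(5963, 10464)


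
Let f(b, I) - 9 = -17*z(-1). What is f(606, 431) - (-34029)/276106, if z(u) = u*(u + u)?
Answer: -6868621/276106 ≈ -24.877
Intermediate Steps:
z(u) = 2*u**2 (z(u) = u*(2*u) = 2*u**2)
f(b, I) = -25 (f(b, I) = 9 - 34*(-1)**2 = 9 - 34 = -25)
f(606, 431) - (-34029)/276106 = -25 - (-34029)/276106 = -25 - 1*(-34029/276106) = -25 + 34029/276106 = -6868621/276106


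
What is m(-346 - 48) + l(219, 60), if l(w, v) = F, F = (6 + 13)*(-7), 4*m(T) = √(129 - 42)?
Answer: -133 + √87/4 ≈ -130.67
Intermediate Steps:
m(T) = √87/4 (m(T) = √(129 - 42)/4 = √87/4)
F = -133 (F = 19*(-7) = -133)
l(w, v) = -133
m(-346 - 48) + l(219, 60) = √87/4 - 133 = -133 + √87/4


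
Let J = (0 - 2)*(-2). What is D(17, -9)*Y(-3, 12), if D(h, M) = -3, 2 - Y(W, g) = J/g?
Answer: -5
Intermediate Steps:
J = 4 (J = -2*(-2) = 4)
Y(W, g) = 2 - 4/g
D(17, -9)*Y(-3, 12) = -3*(2 - 4/12) = -3*(2 - 4*1/12) = -3*(2 - ⅓) = -3*5/3 = -5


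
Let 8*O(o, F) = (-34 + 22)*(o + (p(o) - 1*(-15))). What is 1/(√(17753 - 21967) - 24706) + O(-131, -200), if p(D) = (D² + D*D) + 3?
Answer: -31321280643481/610390650 - 7*I*√86/610390650 ≈ -51314.0 - 1.0635e-7*I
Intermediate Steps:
p(D) = 3 + 2*D² (p(D) = (D² + D²) + 3 = 2*D² + 3 = 3 + 2*D²)
O(o, F) = -27 - 3*o² - 3*o/2 (O(o, F) = ((-34 + 22)*(o + ((3 + 2*o²) - 1*(-15))))/8 = (-12*(o + ((3 + 2*o²) + 15)))/8 = (-12*(o + (18 + 2*o²)))/8 = (-12*(18 + o + 2*o²))/8 = (-216 - 24*o² - 12*o)/8 = -27 - 3*o² - 3*o/2)
1/(√(17753 - 21967) - 24706) + O(-131, -200) = 1/(√(17753 - 21967) - 24706) + (-27 - 3*(-131)² - 3/2*(-131)) = 1/(√(-4214) - 24706) + (-27 - 3*17161 + 393/2) = 1/(7*I*√86 - 24706) + (-27 - 51483 + 393/2) = 1/(-24706 + 7*I*√86) - 102627/2 = -102627/2 + 1/(-24706 + 7*I*√86)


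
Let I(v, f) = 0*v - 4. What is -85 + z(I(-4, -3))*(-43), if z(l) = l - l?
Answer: -85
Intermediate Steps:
I(v, f) = -4 (I(v, f) = 0 - 4 = -4)
z(l) = 0
-85 + z(I(-4, -3))*(-43) = -85 + 0*(-43) = -85 + 0 = -85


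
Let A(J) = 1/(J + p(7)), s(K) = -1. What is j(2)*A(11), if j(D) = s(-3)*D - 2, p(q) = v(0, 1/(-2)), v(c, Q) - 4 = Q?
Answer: -8/29 ≈ -0.27586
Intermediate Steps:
v(c, Q) = 4 + Q
p(q) = 7/2 (p(q) = 4 + 1/(-2) = 4 - 1/2 = 7/2)
j(D) = -2 - D (j(D) = -D - 2 = -2 - D)
A(J) = 1/(7/2 + J) (A(J) = 1/(J + 7/2) = 1/(7/2 + J))
j(2)*A(11) = (-2 - 1*2)*(2/(7 + 2*11)) = (-2 - 2)*(2/(7 + 22)) = -8/29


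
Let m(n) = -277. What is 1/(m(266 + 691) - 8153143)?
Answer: -1/8153420 ≈ -1.2265e-7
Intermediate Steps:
1/(m(266 + 691) - 8153143) = 1/(-277 - 8153143) = 1/(-8153420) = -1/8153420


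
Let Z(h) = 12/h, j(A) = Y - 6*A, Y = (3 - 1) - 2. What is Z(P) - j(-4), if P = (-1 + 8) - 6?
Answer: -12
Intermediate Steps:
Y = 0 (Y = 2 - 2 = 0)
j(A) = -6*A (j(A) = 0 - 6*A = -6*A)
P = 1 (P = 7 - 6 = 1)
Z(P) - j(-4) = 12/1 - (-6)*(-4) = 12*1 - 1*24 = 12 - 24 = -12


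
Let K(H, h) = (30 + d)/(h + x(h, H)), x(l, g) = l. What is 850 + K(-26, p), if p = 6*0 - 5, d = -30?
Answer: 850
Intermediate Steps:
p = -5 (p = 0 - 5 = -5)
K(H, h) = 0 (K(H, h) = (30 - 30)/(h + h) = 0/((2*h)) = 0*(1/(2*h)) = 0)
850 + K(-26, p) = 850 + 0 = 850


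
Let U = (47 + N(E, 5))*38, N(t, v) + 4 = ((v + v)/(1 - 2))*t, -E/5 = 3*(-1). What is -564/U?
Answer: 282/2033 ≈ 0.13871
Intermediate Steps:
E = 15 (E = -15*(-1) = -5*(-3) = 15)
N(t, v) = -4 - 2*t*v (N(t, v) = -4 + ((v + v)/(1 - 2))*t = -4 + ((2*v)/(-1))*t = -4 + ((2*v)*(-1))*t = -4 + (-2*v)*t = -4 - 2*t*v)
U = -4066 (U = (47 + (-4 - 2*15*5))*38 = (47 + (-4 - 150))*38 = (47 - 154)*38 = -107*38 = -4066)
-564/U = -564/(-4066) = -564*(-1/4066) = 282/2033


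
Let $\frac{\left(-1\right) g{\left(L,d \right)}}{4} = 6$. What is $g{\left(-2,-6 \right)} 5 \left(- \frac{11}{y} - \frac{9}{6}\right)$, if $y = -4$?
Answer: $-150$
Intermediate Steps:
$g{\left(L,d \right)} = -24$ ($g{\left(L,d \right)} = \left(-4\right) 6 = -24$)
$g{\left(-2,-6 \right)} 5 \left(- \frac{11}{y} - \frac{9}{6}\right) = \left(-24\right) 5 \left(- \frac{11}{-4} - \frac{9}{6}\right) = - 120 \left(\left(-11\right) \left(- \frac{1}{4}\right) - \frac{3}{2}\right) = - 120 \left(\frac{11}{4} - \frac{3}{2}\right) = \left(-120\right) \frac{5}{4} = -150$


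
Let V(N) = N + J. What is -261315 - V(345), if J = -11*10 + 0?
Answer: -261550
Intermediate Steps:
J = -110 (J = -110 + 0 = -110)
V(N) = -110 + N (V(N) = N - 110 = -110 + N)
-261315 - V(345) = -261315 - (-110 + 345) = -261315 - 1*235 = -261315 - 235 = -261550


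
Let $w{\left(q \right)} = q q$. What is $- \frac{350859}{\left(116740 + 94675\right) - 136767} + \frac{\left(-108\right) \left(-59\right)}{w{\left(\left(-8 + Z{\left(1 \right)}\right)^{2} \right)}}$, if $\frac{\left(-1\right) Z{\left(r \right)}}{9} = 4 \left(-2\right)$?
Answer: $- \frac{183936299109}{39137050624} \approx -4.6998$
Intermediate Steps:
$Z{\left(r \right)} = 72$ ($Z{\left(r \right)} = - 9 \cdot 4 \left(-2\right) = \left(-9\right) \left(-8\right) = 72$)
$w{\left(q \right)} = q^{2}$
$- \frac{350859}{\left(116740 + 94675\right) - 136767} + \frac{\left(-108\right) \left(-59\right)}{w{\left(\left(-8 + Z{\left(1 \right)}\right)^{2} \right)}} = - \frac{350859}{\left(116740 + 94675\right) - 136767} + \frac{\left(-108\right) \left(-59\right)}{\left(\left(-8 + 72\right)^{2}\right)^{2}} = - \frac{350859}{211415 - 136767} + \frac{6372}{\left(64^{2}\right)^{2}} = - \frac{350859}{74648} + \frac{6372}{4096^{2}} = \left(-350859\right) \frac{1}{74648} + \frac{6372}{16777216} = - \frac{350859}{74648} + 6372 \cdot \frac{1}{16777216} = - \frac{350859}{74648} + \frac{1593}{4194304} = - \frac{183936299109}{39137050624}$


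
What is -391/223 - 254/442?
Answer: -114732/49283 ≈ -2.3280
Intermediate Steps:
-391/223 - 254/442 = -391*1/223 - 254*1/442 = -391/223 - 127/221 = -114732/49283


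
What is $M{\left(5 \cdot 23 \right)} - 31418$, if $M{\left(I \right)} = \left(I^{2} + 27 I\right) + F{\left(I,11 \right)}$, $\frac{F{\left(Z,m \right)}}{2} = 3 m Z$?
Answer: $-7498$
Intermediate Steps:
$F{\left(Z,m \right)} = 6 Z m$ ($F{\left(Z,m \right)} = 2 \cdot 3 m Z = 2 \cdot 3 Z m = 6 Z m$)
$M{\left(I \right)} = I^{2} + 93 I$ ($M{\left(I \right)} = \left(I^{2} + 27 I\right) + 6 I 11 = \left(I^{2} + 27 I\right) + 66 I = I^{2} + 93 I$)
$M{\left(5 \cdot 23 \right)} - 31418 = 5 \cdot 23 \left(93 + 5 \cdot 23\right) - 31418 = 115 \left(93 + 115\right) - 31418 = 115 \cdot 208 - 31418 = 23920 - 31418 = -7498$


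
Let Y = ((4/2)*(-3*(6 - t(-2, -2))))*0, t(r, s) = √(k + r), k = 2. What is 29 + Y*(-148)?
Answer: 29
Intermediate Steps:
t(r, s) = √(2 + r)
Y = 0 (Y = ((4/2)*(-3*(6 - √(2 - 2))))*0 = ((4*(½))*(-3*(6 - √0)))*0 = (2*(-3*(6 - 1*0)))*0 = (2*(-3*(6 + 0)))*0 = (2*(-3*6))*0 = (2*(-18))*0 = -36*0 = 0)
29 + Y*(-148) = 29 + 0*(-148) = 29 + 0 = 29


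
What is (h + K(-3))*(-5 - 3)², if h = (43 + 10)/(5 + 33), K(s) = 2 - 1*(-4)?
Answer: 8992/19 ≈ 473.26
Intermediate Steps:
K(s) = 6 (K(s) = 2 + 4 = 6)
h = 53/38 ≈ 1.3947
(h + K(-3))*(-5 - 3)² = (53/38 + 6)*(-5 - 3)² = (281/38)*(-8)² = (281/38)*64 = 8992/19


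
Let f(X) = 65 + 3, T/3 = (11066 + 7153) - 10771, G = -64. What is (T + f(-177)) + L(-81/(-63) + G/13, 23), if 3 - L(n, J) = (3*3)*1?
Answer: 22406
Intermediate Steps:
T = 22344 (T = 3*((11066 + 7153) - 10771) = 3*(18219 - 10771) = 3*7448 = 22344)
f(X) = 68
L(n, J) = -6 (L(n, J) = 3 - 3*3 = 3 - 9 = -6)
(T + f(-177)) + L(-81/(-63) + G/13, 23) = (22344 + 68) - 6 = 22412 - 6 = 22406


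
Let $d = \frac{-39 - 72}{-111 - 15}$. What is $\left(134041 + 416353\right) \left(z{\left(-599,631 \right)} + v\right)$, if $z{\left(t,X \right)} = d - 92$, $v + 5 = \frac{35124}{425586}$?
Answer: $- \frac{11247795919009}{212793} \approx -5.2858 \cdot 10^{7}$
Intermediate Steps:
$v = - \frac{348801}{70931}$ ($v = -5 + \frac{35124}{425586} = -5 + 35124 \cdot \frac{1}{425586} = -5 + \frac{5854}{70931} = - \frac{348801}{70931} \approx -4.9175$)
$d = \frac{37}{42}$ ($d = - \frac{111}{-126} = \left(-111\right) \left(- \frac{1}{126}\right) = \frac{37}{42} \approx 0.88095$)
$z{\left(t,X \right)} = - \frac{3827}{42}$ ($z{\left(t,X \right)} = \frac{37}{42} - 92 = - \frac{3827}{42}$)
$\left(134041 + 416353\right) \left(z{\left(-599,631 \right)} + v\right) = \left(134041 + 416353\right) \left(- \frac{3827}{42} - \frac{348801}{70931}\right) = 550394 \left(- \frac{40871797}{425586}\right) = - \frac{11247795919009}{212793}$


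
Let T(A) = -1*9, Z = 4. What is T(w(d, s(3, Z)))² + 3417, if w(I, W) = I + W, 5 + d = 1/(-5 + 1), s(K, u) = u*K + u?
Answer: 3498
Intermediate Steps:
s(K, u) = u + K*u (s(K, u) = K*u + u = u + K*u)
d = -21/4 (d = -5 + 1/(-5 + 1) = -5 + 1/(-4) = -5 - ¼ = -21/4 ≈ -5.2500)
T(A) = -9
T(w(d, s(3, Z)))² + 3417 = (-9)² + 3417 = 81 + 3417 = 3498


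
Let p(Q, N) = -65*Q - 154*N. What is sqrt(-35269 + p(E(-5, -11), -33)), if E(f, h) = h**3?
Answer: 2*sqrt(14082) ≈ 237.34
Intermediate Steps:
p(Q, N) = -154*N - 65*Q
sqrt(-35269 + p(E(-5, -11), -33)) = sqrt(-35269 + (-154*(-33) - 65*(-11)**3)) = sqrt(-35269 + (5082 - 65*(-1331))) = sqrt(-35269 + (5082 + 86515)) = sqrt(-35269 + 91597) = sqrt(56328) = 2*sqrt(14082)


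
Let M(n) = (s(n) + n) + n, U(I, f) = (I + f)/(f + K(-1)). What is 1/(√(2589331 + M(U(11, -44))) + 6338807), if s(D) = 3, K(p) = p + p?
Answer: 145792561/924150846660012 - √1369758445/924150846660012 ≈ 1.5772e-7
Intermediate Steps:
K(p) = 2*p
U(I, f) = (I + f)/(-2 + f) (U(I, f) = (I + f)/(f + 2*(-1)) = (I + f)/(f - 2) = (I + f)/(-2 + f))
M(n) = 3 + 2*n (M(n) = (3 + n) + n = 3 + 2*n)
1/(√(2589331 + M(U(11, -44))) + 6338807) = 1/(√(2589331 + (3 + 2*((11 - 44)/(-2 - 44)))) + 6338807) = 1/(√(2589331 + (3 + 2*(-33/(-46)))) + 6338807) = 1/(√(2589331 + (3 + 2*(-1/46*(-33)))) + 6338807) = 1/(√(2589331 + (3 + 2*(33/46))) + 6338807) = 1/(√(2589331 + (3 + 33/23)) + 6338807) = 1/(√(2589331 + 102/23) + 6338807) = 1/(√(59554715/23) + 6338807) = 1/(√1369758445/23 + 6338807) = 1/(6338807 + √1369758445/23)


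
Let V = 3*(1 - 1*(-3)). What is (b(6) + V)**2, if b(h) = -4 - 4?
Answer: 16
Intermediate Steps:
b(h) = -8
V = 12 (V = 3*(1 + 3) = 3*4 = 12)
(b(6) + V)**2 = (-8 + 12)**2 = 4**2 = 16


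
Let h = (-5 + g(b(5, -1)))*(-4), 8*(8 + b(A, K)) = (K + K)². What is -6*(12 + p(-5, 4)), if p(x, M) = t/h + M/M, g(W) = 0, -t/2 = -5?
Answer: -81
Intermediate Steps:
t = 10 (t = -2*(-5) = 10)
b(A, K) = -8 + K²/2 (b(A, K) = -8 + (K + K)²/8 = -8 + (2*K)²/8 = -8 + (4*K²)/8 = -8 + K²/2)
h = 20 (h = (-5 + 0)*(-4) = -5*(-4) = 20)
p(x, M) = 3/2 (p(x, M) = 10/20 + M/M = 10*(1/20) + 1 = ½ + 1 = 3/2)
-6*(12 + p(-5, 4)) = -6*(12 + 3/2) = -6*27/2 = -81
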